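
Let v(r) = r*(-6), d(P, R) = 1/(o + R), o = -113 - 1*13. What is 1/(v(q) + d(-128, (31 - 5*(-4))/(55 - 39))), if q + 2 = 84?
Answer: -1965/966796 ≈ -0.0020325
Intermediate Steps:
q = 82 (q = -2 + 84 = 82)
o = -126 (o = -113 - 13 = -126)
d(P, R) = 1/(-126 + R)
v(r) = -6*r
1/(v(q) + d(-128, (31 - 5*(-4))/(55 - 39))) = 1/(-6*82 + 1/(-126 + (31 - 5*(-4))/(55 - 39))) = 1/(-492 + 1/(-126 + (31 + 20)/16)) = 1/(-492 + 1/(-126 + 51*(1/16))) = 1/(-492 + 1/(-126 + 51/16)) = 1/(-492 + 1/(-1965/16)) = 1/(-492 - 16/1965) = 1/(-966796/1965) = -1965/966796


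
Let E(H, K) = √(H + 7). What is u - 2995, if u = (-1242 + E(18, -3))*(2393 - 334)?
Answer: -2549978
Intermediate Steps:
E(H, K) = √(7 + H)
u = -2546983 (u = (-1242 + √(7 + 18))*(2393 - 334) = (-1242 + √25)*2059 = (-1242 + 5)*2059 = -1237*2059 = -2546983)
u - 2995 = -2546983 - 2995 = -2549978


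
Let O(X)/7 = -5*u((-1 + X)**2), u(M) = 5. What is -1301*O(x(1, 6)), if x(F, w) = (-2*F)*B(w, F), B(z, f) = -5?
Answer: 227675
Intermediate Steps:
x(F, w) = 10*F (x(F, w) = -2*F*(-5) = 10*F)
O(X) = -175 (O(X) = 7*(-5*5) = 7*(-25) = -175)
-1301*O(x(1, 6)) = -1301*(-175) = 227675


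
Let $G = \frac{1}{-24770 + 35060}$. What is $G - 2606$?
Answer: $- \frac{26815739}{10290} \approx -2606.0$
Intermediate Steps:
$G = \frac{1}{10290} \approx 9.7182 \cdot 10^{-5}$
$G - 2606 = \frac{1}{10290} - 2606 = - \frac{26815739}{10290}$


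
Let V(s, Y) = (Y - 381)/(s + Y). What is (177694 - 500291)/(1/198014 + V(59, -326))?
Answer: -17055618869586/139996165 ≈ -1.2183e+5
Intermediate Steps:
V(s, Y) = (-381 + Y)/(Y + s)
(177694 - 500291)/(1/198014 + V(59, -326)) = (177694 - 500291)/(1/198014 + (-381 - 326)/(-326 + 59)) = -322597/(1/198014 - 707/(-267)) = -322597/(1/198014 - 1/267*(-707)) = -322597/(1/198014 + 707/267) = -322597/139996165/52869738 = -322597*52869738/139996165 = -17055618869586/139996165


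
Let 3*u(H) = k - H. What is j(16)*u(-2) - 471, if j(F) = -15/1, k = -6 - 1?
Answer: -446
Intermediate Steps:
k = -7
j(F) = -15 (j(F) = -15*1 = -15)
u(H) = -7/3 - H/3 (u(H) = (-7 - H)/3 = -7/3 - H/3)
j(16)*u(-2) - 471 = -15*(-7/3 - ⅓*(-2)) - 471 = -15*(-7/3 + ⅔) - 471 = -15*(-5/3) - 471 = 25 - 471 = -446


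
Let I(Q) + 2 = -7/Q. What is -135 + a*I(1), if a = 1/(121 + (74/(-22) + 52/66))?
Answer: -527877/3908 ≈ -135.08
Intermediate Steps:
I(Q) = -2 - 7/Q
a = 33/3908 (a = 1/(121 + (74*(-1/22) + 52*(1/66))) = 1/(121 + (-37/11 + 26/33)) = 1/(121 - 85/33) = 1/(3908/33) = 33/3908 ≈ 0.0084442)
-135 + a*I(1) = -135 + 33*(-2 - 7/1)/3908 = -135 + 33*(-2 - 7*1)/3908 = -135 + 33*(-2 - 7)/3908 = -135 + (33/3908)*(-9) = -135 - 297/3908 = -527877/3908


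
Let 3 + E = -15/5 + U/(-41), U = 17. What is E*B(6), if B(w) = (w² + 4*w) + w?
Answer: -17358/41 ≈ -423.37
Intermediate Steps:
B(w) = w² + 5*w
E = -263/41 (E = -3 + (-15/5 + 17/(-41)) = -3 + (-15*⅕ + 17*(-1/41)) = -3 + (-3 - 17/41) = -3 - 140/41 = -263/41 ≈ -6.4146)
E*B(6) = -1578*(5 + 6)/41 = -1578*11/41 = -263/41*66 = -17358/41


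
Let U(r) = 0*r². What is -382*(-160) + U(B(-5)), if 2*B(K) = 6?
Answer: 61120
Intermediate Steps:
B(K) = 3 (B(K) = (½)*6 = 3)
U(r) = 0
-382*(-160) + U(B(-5)) = -382*(-160) + 0 = 61120 + 0 = 61120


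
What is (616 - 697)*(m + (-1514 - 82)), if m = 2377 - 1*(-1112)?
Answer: -153333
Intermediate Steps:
m = 3489 (m = 2377 + 1112 = 3489)
(616 - 697)*(m + (-1514 - 82)) = (616 - 697)*(3489 + (-1514 - 82)) = -81*(3489 - 1596) = -81*1893 = -153333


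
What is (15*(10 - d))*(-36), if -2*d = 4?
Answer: -6480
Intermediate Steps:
d = -2 (d = -1/2*4 = -2)
(15*(10 - d))*(-36) = (15*(10 - 1*(-2)))*(-36) = (15*(10 + 2))*(-36) = (15*12)*(-36) = 180*(-36) = -6480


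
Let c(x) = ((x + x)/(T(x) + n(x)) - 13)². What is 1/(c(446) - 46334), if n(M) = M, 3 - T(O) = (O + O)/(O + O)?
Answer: -12544/579693407 ≈ -2.1639e-5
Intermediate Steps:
T(O) = 2 (T(O) = 3 - (O + O)/(O + O) = 3 - 2*O/(2*O) = 3 - 2*O*1/(2*O) = 3 - 1*1 = 3 - 1 = 2)
c(x) = (-13 + 2*x/(2 + x))² (c(x) = ((x + x)/(2 + x) - 13)² = ((2*x)/(2 + x) - 13)² = (2*x/(2 + x) - 13)² = (-13 + 2*x/(2 + x))²)
1/(c(446) - 46334) = 1/((26 + 11*446)²/(2 + 446)² - 46334) = 1/((26 + 4906)²/448² - 46334) = 1/((1/200704)*4932² - 46334) = 1/((1/200704)*24324624 - 46334) = 1/(1520289/12544 - 46334) = 1/(-579693407/12544) = -12544/579693407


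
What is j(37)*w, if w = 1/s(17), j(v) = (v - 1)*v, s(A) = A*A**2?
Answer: 1332/4913 ≈ 0.27112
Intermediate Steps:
s(A) = A**3
j(v) = v*(-1 + v) (j(v) = (-1 + v)*v = v*(-1 + v))
w = 1/4913 (w = 1/(17**3) = 1/4913 ≈ 0.00020354)
j(37)*w = (37*(-1 + 37))*(1/4913) = (37*36)*(1/4913) = 1332*(1/4913) = 1332/4913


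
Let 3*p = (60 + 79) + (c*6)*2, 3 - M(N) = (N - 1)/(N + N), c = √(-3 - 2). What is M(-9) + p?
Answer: 439/9 + 4*I*√5 ≈ 48.778 + 8.9443*I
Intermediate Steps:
c = I*√5 (c = √(-5) = I*√5 ≈ 2.2361*I)
M(N) = 3 - (-1 + N)/(2*N) (M(N) = 3 - (N - 1)/(N + N) = 3 - (-1 + N)/(2*N))
p = 139/3 + 4*I*√5 (p = ((60 + 79) + ((I*√5)*6)*2)/3 = (139 + (6*I*√5)*2)/3 = (139 + 12*I*√5)/3 = 139/3 + 4*I*√5 ≈ 46.333 + 8.9443*I)
M(-9) + p = (½)*(1 + 5*(-9))/(-9) + (139/3 + 4*I*√5) = (½)*(-⅑)*(1 - 45) + (139/3 + 4*I*√5) = (½)*(-⅑)*(-44) + (139/3 + 4*I*√5) = 22/9 + (139/3 + 4*I*√5) = 439/9 + 4*I*√5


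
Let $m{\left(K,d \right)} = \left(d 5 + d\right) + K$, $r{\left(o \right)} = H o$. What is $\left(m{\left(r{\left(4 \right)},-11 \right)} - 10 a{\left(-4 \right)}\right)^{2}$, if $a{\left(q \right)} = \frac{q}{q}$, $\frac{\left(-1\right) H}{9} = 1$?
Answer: $12544$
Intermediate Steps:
$H = -9$ ($H = \left(-9\right) 1 = -9$)
$a{\left(q \right)} = 1$
$r{\left(o \right)} = - 9 o$
$m{\left(K,d \right)} = K + 6 d$ ($m{\left(K,d \right)} = \left(5 d + d\right) + K = 6 d + K = K + 6 d$)
$\left(m{\left(r{\left(4 \right)},-11 \right)} - 10 a{\left(-4 \right)}\right)^{2} = \left(\left(\left(-9\right) 4 + 6 \left(-11\right)\right) - 10\right)^{2} = \left(\left(-36 - 66\right) - 10\right)^{2} = \left(-102 - 10\right)^{2} = \left(-112\right)^{2} = 12544$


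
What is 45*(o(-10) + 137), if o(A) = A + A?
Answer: 5265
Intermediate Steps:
o(A) = 2*A
45*(o(-10) + 137) = 45*(2*(-10) + 137) = 45*(-20 + 137) = 45*117 = 5265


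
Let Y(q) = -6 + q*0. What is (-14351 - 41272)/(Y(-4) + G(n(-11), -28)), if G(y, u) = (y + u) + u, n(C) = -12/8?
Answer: 111246/127 ≈ 875.95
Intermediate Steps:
Y(q) = -6 (Y(q) = -6 + 0 = -6)
n(C) = -3/2 (n(C) = -12*⅛ = -3/2)
G(y, u) = y + 2*u (G(y, u) = (u + y) + u = y + 2*u)
(-14351 - 41272)/(Y(-4) + G(n(-11), -28)) = (-14351 - 41272)/(-6 + (-3/2 + 2*(-28))) = -55623/(-6 + (-3/2 - 56)) = -55623/(-6 - 115/2) = -55623/(-127/2) = -55623*(-2/127) = 111246/127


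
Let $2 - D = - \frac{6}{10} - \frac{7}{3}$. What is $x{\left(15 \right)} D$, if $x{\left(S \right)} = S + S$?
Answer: $148$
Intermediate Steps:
$x{\left(S \right)} = 2 S$
$D = \frac{74}{15}$ ($D = 2 - \left(- \frac{6}{10} - \frac{7}{3}\right) = 2 - \left(\left(-6\right) \frac{1}{10} - \frac{7}{3}\right) = 2 - \left(- \frac{3}{5} - \frac{7}{3}\right) = 2 - - \frac{44}{15} = 2 + \frac{44}{15} = \frac{74}{15} \approx 4.9333$)
$x{\left(15 \right)} D = 2 \cdot 15 \cdot \frac{74}{15} = 30 \cdot \frac{74}{15} = 148$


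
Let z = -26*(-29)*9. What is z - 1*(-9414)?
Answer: 16200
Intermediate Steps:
z = 6786 (z = 754*9 = 6786)
z - 1*(-9414) = 6786 - 1*(-9414) = 6786 + 9414 = 16200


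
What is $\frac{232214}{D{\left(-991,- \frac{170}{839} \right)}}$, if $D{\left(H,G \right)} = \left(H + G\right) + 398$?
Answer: $- \frac{194827546}{497697} \approx -391.46$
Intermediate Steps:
$D{\left(H,G \right)} = 398 + G + H$ ($D{\left(H,G \right)} = \left(G + H\right) + 398 = 398 + G + H$)
$\frac{232214}{D{\left(-991,- \frac{170}{839} \right)}} = \frac{232214}{398 - \frac{170}{839} - 991} = \frac{232214}{- \frac{497697}{839}} = 232214 \left(- \frac{839}{497697}\right) = - \frac{194827546}{497697}$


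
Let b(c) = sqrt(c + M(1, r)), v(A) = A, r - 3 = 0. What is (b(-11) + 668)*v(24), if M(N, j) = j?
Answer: 16032 + 48*I*sqrt(2) ≈ 16032.0 + 67.882*I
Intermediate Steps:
r = 3 (r = 3 + 0 = 3)
b(c) = sqrt(3 + c) (b(c) = sqrt(c + 3) = sqrt(3 + c))
(b(-11) + 668)*v(24) = (sqrt(3 - 11) + 668)*24 = (sqrt(-8) + 668)*24 = (2*I*sqrt(2) + 668)*24 = (668 + 2*I*sqrt(2))*24 = 16032 + 48*I*sqrt(2)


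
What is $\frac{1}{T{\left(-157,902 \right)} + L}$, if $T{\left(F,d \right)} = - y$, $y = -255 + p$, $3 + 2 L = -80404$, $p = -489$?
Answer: $- \frac{2}{78919} \approx -2.5342 \cdot 10^{-5}$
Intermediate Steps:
$L = - \frac{80407}{2}$ ($L = - \frac{3}{2} + \frac{1}{2} \left(-80404\right) = - \frac{3}{2} - 40202 = - \frac{80407}{2} \approx -40204.0$)
$y = -744$ ($y = -255 - 489 = -744$)
$T{\left(F,d \right)} = 744$ ($T{\left(F,d \right)} = \left(-1\right) \left(-744\right) = 744$)
$\frac{1}{T{\left(-157,902 \right)} + L} = \frac{1}{744 - \frac{80407}{2}} = \frac{1}{- \frac{78919}{2}} = - \frac{2}{78919}$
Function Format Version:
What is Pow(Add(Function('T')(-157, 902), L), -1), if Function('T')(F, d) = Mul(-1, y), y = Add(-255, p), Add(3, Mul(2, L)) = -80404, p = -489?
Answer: Rational(-2, 78919) ≈ -2.5342e-5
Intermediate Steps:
L = Rational(-80407, 2) (L = Add(Rational(-3, 2), Mul(Rational(1, 2), -80404)) = Add(Rational(-3, 2), -40202) = Rational(-80407, 2) ≈ -40204.)
y = -744 (y = Add(-255, -489) = -744)
Function('T')(F, d) = 744 (Function('T')(F, d) = Mul(-1, -744) = 744)
Pow(Add(Function('T')(-157, 902), L), -1) = Pow(Add(744, Rational(-80407, 2)), -1) = Pow(Rational(-78919, 2), -1) = Rational(-2, 78919)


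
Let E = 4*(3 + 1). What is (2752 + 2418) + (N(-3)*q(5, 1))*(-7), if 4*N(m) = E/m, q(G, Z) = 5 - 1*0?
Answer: 15650/3 ≈ 5216.7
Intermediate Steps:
E = 16 (E = 4*4 = 16)
q(G, Z) = 5 (q(G, Z) = 5 + 0 = 5)
N(m) = 4/m (N(m) = (16/m)/4 = 4/m)
(2752 + 2418) + (N(-3)*q(5, 1))*(-7) = (2752 + 2418) + ((4/(-3))*5)*(-7) = 5170 + ((4*(-1/3))*5)*(-7) = 5170 - 4/3*5*(-7) = 5170 - 20/3*(-7) = 5170 + 140/3 = 15650/3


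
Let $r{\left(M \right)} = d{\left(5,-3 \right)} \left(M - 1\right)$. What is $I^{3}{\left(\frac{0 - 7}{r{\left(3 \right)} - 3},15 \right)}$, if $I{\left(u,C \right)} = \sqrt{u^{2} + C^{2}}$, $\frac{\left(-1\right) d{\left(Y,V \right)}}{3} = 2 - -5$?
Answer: $\frac{455674 \sqrt{455674}}{91125} \approx 3375.5$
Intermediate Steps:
$d{\left(Y,V \right)} = -21$ ($d{\left(Y,V \right)} = - 3 \left(2 - -5\right) = - 3 \left(2 + 5\right) = \left(-3\right) 7 = -21$)
$r{\left(M \right)} = 21 - 21 M$ ($r{\left(M \right)} = - 21 \left(M - 1\right) = - 21 \left(-1 + M\right) = 21 - 21 M$)
$I{\left(u,C \right)} = \sqrt{C^{2} + u^{2}}$
$I^{3}{\left(\frac{0 - 7}{r{\left(3 \right)} - 3},15 \right)} = \left(\sqrt{15^{2} + \left(\frac{0 - 7}{\left(21 - 63\right) - 3}\right)^{2}}\right)^{3} = \left(\sqrt{225 + \left(- \frac{7}{\left(21 - 63\right) - 3}\right)^{2}}\right)^{3} = \left(\sqrt{225 + \left(- \frac{7}{-42 - 3}\right)^{2}}\right)^{3} = \left(\sqrt{225 + \left(- \frac{7}{-45}\right)^{2}}\right)^{3} = \left(\sqrt{225 + \left(\left(-7\right) \left(- \frac{1}{45}\right)\right)^{2}}\right)^{3} = \left(\sqrt{225 + \left(\frac{7}{45}\right)^{2}}\right)^{3} = \left(\sqrt{225 + \frac{49}{2025}}\right)^{3} = \left(\sqrt{\frac{455674}{2025}}\right)^{3} = \left(\frac{\sqrt{455674}}{45}\right)^{3} = \frac{455674 \sqrt{455674}}{91125}$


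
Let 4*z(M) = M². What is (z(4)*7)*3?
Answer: 84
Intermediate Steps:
z(M) = M²/4
(z(4)*7)*3 = (((¼)*4²)*7)*3 = (((¼)*16)*7)*3 = (4*7)*3 = 28*3 = 84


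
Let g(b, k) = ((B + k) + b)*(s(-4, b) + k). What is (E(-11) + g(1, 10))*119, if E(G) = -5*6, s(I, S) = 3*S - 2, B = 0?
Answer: 10829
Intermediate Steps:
s(I, S) = -2 + 3*S
g(b, k) = (b + k)*(-2 + k + 3*b) (g(b, k) = ((0 + k) + b)*((-2 + 3*b) + k) = (k + b)*(-2 + k + 3*b) = (b + k)*(-2 + k + 3*b))
E(G) = -30
(E(-11) + g(1, 10))*119 = (-30 + (10² + 1*10 + 1*(-2 + 3*1) + 10*(-2 + 3*1)))*119 = (-30 + (100 + 10 + 1*(-2 + 3) + 10*(-2 + 3)))*119 = (-30 + (100 + 10 + 1*1 + 10*1))*119 = (-30 + (100 + 10 + 1 + 10))*119 = (-30 + 121)*119 = 91*119 = 10829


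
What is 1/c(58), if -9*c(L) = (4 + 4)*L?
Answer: -9/464 ≈ -0.019397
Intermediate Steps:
c(L) = -8*L/9 (c(L) = -(4 + 4)*L/9 = -8*L/9)
1/c(58) = 1/(-8/9*58) = 1/(-464/9) = -9/464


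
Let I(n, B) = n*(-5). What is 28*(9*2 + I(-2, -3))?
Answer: 784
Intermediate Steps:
I(n, B) = -5*n
28*(9*2 + I(-2, -3)) = 28*(9*2 - 5*(-2)) = 28*(18 + 10) = 28*28 = 784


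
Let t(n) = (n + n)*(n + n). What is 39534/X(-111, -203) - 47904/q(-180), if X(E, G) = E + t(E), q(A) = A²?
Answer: -7463068/11063925 ≈ -0.67454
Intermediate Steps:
t(n) = 4*n² (t(n) = (2*n)*(2*n) = 4*n²)
X(E, G) = E + 4*E²
39534/X(-111, -203) - 47904/q(-180) = 39534/((-111*(1 + 4*(-111)))) - 47904/((-180)²) = 39534/((-111*(1 - 444))) - 47904/32400 = 39534/((-111*(-443))) - 47904*1/32400 = 39534/49173 - 998/675 = 39534*(1/49173) - 998/675 = 13178/16391 - 998/675 = -7463068/11063925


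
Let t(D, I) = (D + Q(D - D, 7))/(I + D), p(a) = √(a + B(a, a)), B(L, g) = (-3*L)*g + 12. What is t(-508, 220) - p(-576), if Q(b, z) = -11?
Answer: 173/96 - 2*I*√248973 ≈ 1.8021 - 997.94*I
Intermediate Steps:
B(L, g) = 12 - 3*L*g (B(L, g) = -3*L*g + 12 = 12 - 3*L*g)
p(a) = √(12 + a - 3*a²) (p(a) = √(a + (12 - 3*a*a)) = √(a + (12 - 3*a²)) = √(12 + a - 3*a²))
t(D, I) = (-11 + D)/(D + I) (t(D, I) = (D - 11)/(I + D) = (-11 + D)/(D + I))
t(-508, 220) - p(-576) = (-11 - 508)/(-508 + 220) - √(12 - 576 - 3*(-576)²) = -519/(-288) - √(12 - 576 - 3*331776) = -1/288*(-519) - √(12 - 576 - 995328) = 173/96 - √(-995892) = 173/96 - 2*I*√248973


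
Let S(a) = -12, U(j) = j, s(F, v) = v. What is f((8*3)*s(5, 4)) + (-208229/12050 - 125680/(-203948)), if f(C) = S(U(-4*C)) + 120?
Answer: 56116120777/614393350 ≈ 91.336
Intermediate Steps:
f(C) = 108 (f(C) = -12 + 120 = 108)
f((8*3)*s(5, 4)) + (-208229/12050 - 125680/(-203948)) = 108 + (-208229/12050 - 125680/(-203948)) = 108 + (-208229*1/12050 - 125680*(-1/203948)) = 108 + (-208229/12050 + 31420/50987) = 108 - 10238361023/614393350 = 56116120777/614393350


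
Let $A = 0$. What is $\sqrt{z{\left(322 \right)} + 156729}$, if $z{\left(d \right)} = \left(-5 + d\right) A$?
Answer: $\sqrt{156729} \approx 395.89$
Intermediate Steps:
$z{\left(d \right)} = 0$ ($z{\left(d \right)} = \left(-5 + d\right) 0 = 0$)
$\sqrt{z{\left(322 \right)} + 156729} = \sqrt{0 + 156729} = \sqrt{156729}$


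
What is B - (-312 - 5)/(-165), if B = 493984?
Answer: 81507043/165 ≈ 4.9398e+5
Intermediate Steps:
B - (-312 - 5)/(-165) = 493984 - (-312 - 5)/(-165) = 493984 - (-1)*(-317)/165 = 493984 - 1*317/165 = 493984 - 317/165 = 81507043/165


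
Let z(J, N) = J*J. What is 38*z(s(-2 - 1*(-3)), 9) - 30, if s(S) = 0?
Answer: -30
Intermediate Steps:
z(J, N) = J²
38*z(s(-2 - 1*(-3)), 9) - 30 = 38*0² - 30 = 38*0 - 30 = 0 - 30 = -30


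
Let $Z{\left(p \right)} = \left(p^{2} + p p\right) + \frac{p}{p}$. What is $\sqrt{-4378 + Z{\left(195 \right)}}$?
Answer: $\sqrt{71673} \approx 267.72$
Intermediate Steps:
$Z{\left(p \right)} = 1 + 2 p^{2}$ ($Z{\left(p \right)} = \left(p^{2} + p^{2}\right) + 1 = 2 p^{2} + 1 = 1 + 2 p^{2}$)
$\sqrt{-4378 + Z{\left(195 \right)}} = \sqrt{-4378 + \left(1 + 2 \cdot 195^{2}\right)} = \sqrt{-4378 + \left(1 + 2 \cdot 38025\right)} = \sqrt{-4378 + \left(1 + 76050\right)} = \sqrt{-4378 + 76051} = \sqrt{71673}$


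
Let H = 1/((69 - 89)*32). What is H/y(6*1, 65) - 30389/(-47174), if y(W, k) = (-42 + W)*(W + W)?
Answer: 4200998947/6521333760 ≈ 0.64419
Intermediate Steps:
H = -1/640 (H = 1/(-20*32) = 1/(-640) = -1/640 ≈ -0.0015625)
y(W, k) = 2*W*(-42 + W) (y(W, k) = (-42 + W)*(2*W) = 2*W*(-42 + W))
H/y(6*1, 65) - 30389/(-47174) = -1/(12*(-42 + 6*1))/640 - 30389/(-47174) = -1/(12*(-42 + 6))/640 - 30389*(-1/47174) = -1/(640*(2*6*(-36))) + 30389/47174 = -1/640/(-432) + 30389/47174 = -1/640*(-1/432) + 30389/47174 = 1/276480 + 30389/47174 = 4200998947/6521333760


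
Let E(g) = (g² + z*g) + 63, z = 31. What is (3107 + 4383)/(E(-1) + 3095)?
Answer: 3745/1564 ≈ 2.3945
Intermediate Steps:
E(g) = 63 + g² + 31*g (E(g) = (g² + 31*g) + 63 = 63 + g² + 31*g)
(3107 + 4383)/(E(-1) + 3095) = (3107 + 4383)/((63 + (-1)² + 31*(-1)) + 3095) = 7490/((63 + 1 - 31) + 3095) = 7490/(33 + 3095) = 7490/3128 = 7490*(1/3128) = 3745/1564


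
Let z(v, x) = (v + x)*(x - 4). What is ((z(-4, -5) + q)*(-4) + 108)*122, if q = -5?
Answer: -23912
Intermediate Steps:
z(v, x) = (-4 + x)*(v + x) (z(v, x) = (v + x)*(-4 + x) = (-4 + x)*(v + x))
((z(-4, -5) + q)*(-4) + 108)*122 = ((((-5)² - 4*(-4) - 4*(-5) - 4*(-5)) - 5)*(-4) + 108)*122 = (((25 + 16 + 20 + 20) - 5)*(-4) + 108)*122 = ((81 - 5)*(-4) + 108)*122 = (76*(-4) + 108)*122 = (-304 + 108)*122 = -196*122 = -23912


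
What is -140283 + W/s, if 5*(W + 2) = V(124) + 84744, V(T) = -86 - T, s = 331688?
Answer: -58162713499/414610 ≈ -1.4028e+5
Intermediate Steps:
W = 84524/5 (W = -2 + ((-86 - 1*124) + 84744)/5 = -2 + ((-86 - 124) + 84744)/5 = -2 + (-210 + 84744)/5 = -2 + (1/5)*84534 = -2 + 84534/5 = 84524/5 ≈ 16905.)
-140283 + W/s = -140283 + (84524/5)/331688 = -140283 + (84524/5)*(1/331688) = -140283 + 21131/414610 = -58162713499/414610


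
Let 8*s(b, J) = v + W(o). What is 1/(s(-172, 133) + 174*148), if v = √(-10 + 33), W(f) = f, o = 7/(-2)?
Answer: 6592400/169764600533 - 32*√23/169764600533 ≈ 3.8832e-5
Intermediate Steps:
o = -7/2 (o = 7*(-½) = -7/2 ≈ -3.5000)
v = √23 ≈ 4.7958
s(b, J) = -7/16 + √23/8 (s(b, J) = (√23 - 7/2)/8 = (-7/2 + √23)/8 = -7/16 + √23/8)
1/(s(-172, 133) + 174*148) = 1/((-7/16 + √23/8) + 174*148) = 1/((-7/16 + √23/8) + 25752) = 1/(412025/16 + √23/8)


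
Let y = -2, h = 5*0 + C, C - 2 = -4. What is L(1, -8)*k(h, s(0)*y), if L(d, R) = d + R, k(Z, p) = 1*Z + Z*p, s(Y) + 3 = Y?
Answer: 98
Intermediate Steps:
C = -2 (C = 2 - 4 = -2)
s(Y) = -3 + Y
h = -2 (h = 5*0 - 2 = 0 - 2 = -2)
k(Z, p) = Z + Z*p
L(d, R) = R + d
L(1, -8)*k(h, s(0)*y) = (-8 + 1)*(-2*(1 + (-3 + 0)*(-2))) = -(-14)*(1 - 3*(-2)) = -(-14)*(1 + 6) = -(-14)*7 = -7*(-14) = 98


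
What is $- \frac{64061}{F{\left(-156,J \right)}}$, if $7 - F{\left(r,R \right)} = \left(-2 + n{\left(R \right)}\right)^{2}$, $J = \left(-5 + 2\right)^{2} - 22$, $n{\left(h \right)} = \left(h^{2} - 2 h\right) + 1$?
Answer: $\frac{64061}{37629} \approx 1.7024$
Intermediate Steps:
$n{\left(h \right)} = 1 + h^{2} - 2 h$
$J = -13$ ($J = \left(-3\right)^{2} - 22 = 9 - 22 = -13$)
$F{\left(r,R \right)} = 7 - \left(-1 + R^{2} - 2 R\right)^{2}$ ($F{\left(r,R \right)} = 7 - \left(-2 + \left(1 + R^{2} - 2 R\right)\right)^{2} = 7 - \left(-1 + R^{2} - 2 R\right)^{2}$)
$- \frac{64061}{F{\left(-156,J \right)}} = - \frac{64061}{7 - \left(1 - \left(-13\right)^{2} + 2 \left(-13\right)\right)^{2}} = - \frac{64061}{7 - \left(1 - 169 - 26\right)^{2}} = - \frac{64061}{7 - \left(-194\right)^{2}} = - \frac{64061}{7 - 37636} = - \frac{64061}{-37629} = \left(-64061\right) \left(- \frac{1}{37629}\right) = \frac{64061}{37629}$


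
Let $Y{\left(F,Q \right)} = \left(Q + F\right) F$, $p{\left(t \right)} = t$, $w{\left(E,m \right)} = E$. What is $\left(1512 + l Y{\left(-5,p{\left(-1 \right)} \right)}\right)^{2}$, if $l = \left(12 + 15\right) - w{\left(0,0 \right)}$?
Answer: $5391684$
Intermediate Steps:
$Y{\left(F,Q \right)} = F \left(F + Q\right)$ ($Y{\left(F,Q \right)} = \left(F + Q\right) F = F \left(F + Q\right)$)
$l = 27$ ($l = \left(12 + 15\right) - 0 = 27 + 0 = 27$)
$\left(1512 + l Y{\left(-5,p{\left(-1 \right)} \right)}\right)^{2} = \left(1512 + 27 \left(- 5 \left(-5 - 1\right)\right)\right)^{2} = \left(1512 + 27 \left(\left(-5\right) \left(-6\right)\right)\right)^{2} = \left(1512 + 27 \cdot 30\right)^{2} = \left(1512 + 810\right)^{2} = 2322^{2} = 5391684$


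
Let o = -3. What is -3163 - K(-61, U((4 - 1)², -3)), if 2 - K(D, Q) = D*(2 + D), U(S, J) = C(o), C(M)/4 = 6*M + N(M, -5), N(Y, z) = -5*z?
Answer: 434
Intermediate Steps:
C(M) = 100 + 24*M (C(M) = 4*(6*M - 5*(-5)) = 4*(6*M + 25) = 4*(25 + 6*M) = 100 + 24*M)
U(S, J) = 28 (U(S, J) = 100 + 24*(-3) = 100 - 72 = 28)
K(D, Q) = 2 - D*(2 + D)
-3163 - K(-61, U((4 - 1)², -3)) = -3163 - (2 - 1*(-61)² - 2*(-61)) = -3163 - (2 - 1*3721 + 122) = -3163 - (2 - 3721 + 122) = -3163 - 1*(-3597) = -3163 + 3597 = 434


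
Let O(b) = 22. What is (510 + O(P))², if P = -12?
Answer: 283024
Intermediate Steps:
(510 + O(P))² = (510 + 22)² = 532² = 283024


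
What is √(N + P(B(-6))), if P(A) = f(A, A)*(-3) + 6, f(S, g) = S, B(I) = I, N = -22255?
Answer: I*√22231 ≈ 149.1*I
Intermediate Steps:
P(A) = 6 - 3*A (P(A) = A*(-3) + 6 = -3*A + 6 = 6 - 3*A)
√(N + P(B(-6))) = √(-22255 + (6 - 3*(-6))) = √(-22255 + (6 + 18)) = √(-22255 + 24) = √(-22231) = I*√22231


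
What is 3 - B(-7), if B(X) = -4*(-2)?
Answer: -5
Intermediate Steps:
B(X) = 8
3 - B(-7) = 3 - 1*8 = 3 - 8 = -5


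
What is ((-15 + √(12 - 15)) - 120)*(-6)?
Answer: 810 - 6*I*√3 ≈ 810.0 - 10.392*I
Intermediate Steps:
((-15 + √(12 - 15)) - 120)*(-6) = ((-15 + √(-3)) - 120)*(-6) = ((-15 + I*√3) - 120)*(-6) = (-135 + I*√3)*(-6) = 810 - 6*I*√3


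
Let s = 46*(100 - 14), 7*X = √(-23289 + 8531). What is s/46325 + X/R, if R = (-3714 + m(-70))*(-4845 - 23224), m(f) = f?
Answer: 3956/46325 + I*√14758/743491672 ≈ 0.085397 + 1.6339e-7*I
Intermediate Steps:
X = I*√14758/7 (X = √(-23289 + 8531)/7 = √(-14758)/7 = (I*√14758)/7 = I*√14758/7 ≈ 17.355*I)
R = 106213096 (R = (-3714 - 70)*(-4845 - 23224) = -3784*(-28069) = 106213096)
s = 3956 (s = 46*86 = 3956)
s/46325 + X/R = 3956/46325 + (I*√14758/7)/106213096 = 3956*(1/46325) + (I*√14758/7)*(1/106213096) = 3956/46325 + I*√14758/743491672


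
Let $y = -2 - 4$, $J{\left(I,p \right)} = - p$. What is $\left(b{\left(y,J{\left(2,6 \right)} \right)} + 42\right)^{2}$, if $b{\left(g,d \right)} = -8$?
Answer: $1156$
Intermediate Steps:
$y = -6$
$\left(b{\left(y,J{\left(2,6 \right)} \right)} + 42\right)^{2} = \left(-8 + 42\right)^{2} = 34^{2} = 1156$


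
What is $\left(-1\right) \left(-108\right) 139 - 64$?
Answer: $14948$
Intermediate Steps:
$\left(-1\right) \left(-108\right) 139 - 64 = 108 \cdot 139 - 64 = 15012 - 64 = 14948$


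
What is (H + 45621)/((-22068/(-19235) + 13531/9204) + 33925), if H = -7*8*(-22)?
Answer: 8294805455820/6006509422157 ≈ 1.3810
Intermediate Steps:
H = 1232 (H = -56*(-22) = 1232)
(H + 45621)/((-22068/(-19235) + 13531/9204) + 33925) = (1232 + 45621)/((-22068/(-19235) + 13531/9204) + 33925) = 46853/((-22068*(-1/19235) + 13531*(1/9204)) + 33925) = 46853/((22068/19235 + 13531/9204) + 33925) = 46853/(463382657/177038940 + 33925) = 46853/(6006509422157/177038940) = 46853*(177038940/6006509422157) = 8294805455820/6006509422157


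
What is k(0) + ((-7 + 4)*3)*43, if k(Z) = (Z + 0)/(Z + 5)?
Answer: -387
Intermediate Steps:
k(Z) = Z/(5 + Z)
k(0) + ((-7 + 4)*3)*43 = 0/(5 + 0) + ((-7 + 4)*3)*43 = 0/5 - 3*3*43 = 0*(⅕) - 9*43 = 0 - 387 = -387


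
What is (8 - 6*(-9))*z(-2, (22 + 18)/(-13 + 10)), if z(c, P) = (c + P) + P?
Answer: -5332/3 ≈ -1777.3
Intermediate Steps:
z(c, P) = c + 2*P (z(c, P) = (P + c) + P = c + 2*P)
(8 - 6*(-9))*z(-2, (22 + 18)/(-13 + 10)) = (8 - 6*(-9))*(-2 + 2*((22 + 18)/(-13 + 10))) = (8 + 54)*(-2 + 2*(40/(-3))) = 62*(-2 + 2*(40*(-⅓))) = 62*(-2 + 2*(-40/3)) = 62*(-2 - 80/3) = 62*(-86/3) = -5332/3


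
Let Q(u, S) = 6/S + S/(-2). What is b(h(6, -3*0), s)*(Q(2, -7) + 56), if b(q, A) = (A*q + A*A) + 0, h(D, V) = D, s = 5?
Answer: 45155/14 ≈ 3225.4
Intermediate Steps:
Q(u, S) = 6/S - S/2 (Q(u, S) = 6/S + S*(-1/2) = 6/S - S/2)
b(q, A) = A**2 + A*q (b(q, A) = (A*q + A**2) + 0 = (A**2 + A*q) + 0 = A**2 + A*q)
b(h(6, -3*0), s)*(Q(2, -7) + 56) = (5*(5 + 6))*((6/(-7) - 1/2*(-7)) + 56) = (5*11)*((6*(-1/7) + 7/2) + 56) = 55*((-6/7 + 7/2) + 56) = 55*(37/14 + 56) = 55*(821/14) = 45155/14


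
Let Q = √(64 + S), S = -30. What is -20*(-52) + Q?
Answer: 1040 + √34 ≈ 1045.8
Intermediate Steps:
Q = √34 (Q = √(64 - 30) = √34 ≈ 5.8309)
-20*(-52) + Q = -20*(-52) + √34 = 1040 + √34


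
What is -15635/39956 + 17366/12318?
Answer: 250641983/246089004 ≈ 1.0185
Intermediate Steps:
-15635/39956 + 17366/12318 = -15635*1/39956 + 17366*(1/12318) = -15635/39956 + 8683/6159 = 250641983/246089004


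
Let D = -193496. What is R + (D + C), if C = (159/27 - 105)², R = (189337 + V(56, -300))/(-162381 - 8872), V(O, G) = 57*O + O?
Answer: -2547834161921/13871493 ≈ -1.8367e+5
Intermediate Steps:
V(O, G) = 58*O
R = -192585/171253 (R = (189337 + 58*56)/(-162381 - 8872) = (189337 + 3248)/(-171253) = 192585*(-1/171253) = -192585/171253 ≈ -1.1246)
C = 795664/81 (C = (159*(1/27) - 105)² = (53/9 - 105)² = (-892/9)² = 795664/81 ≈ 9823.0)
R + (D + C) = -192585/171253 + (-193496 + 795664/81) = -192585/171253 - 14877512/81 = -2547834161921/13871493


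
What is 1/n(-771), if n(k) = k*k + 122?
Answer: 1/594563 ≈ 1.6819e-6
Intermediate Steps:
n(k) = 122 + k² (n(k) = k² + 122 = 122 + k²)
1/n(-771) = 1/(122 + (-771)²) = 1/(122 + 594441) = 1/594563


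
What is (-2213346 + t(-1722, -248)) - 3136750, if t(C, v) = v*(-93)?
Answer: -5327032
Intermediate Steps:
t(C, v) = -93*v
(-2213346 + t(-1722, -248)) - 3136750 = (-2213346 - 93*(-248)) - 3136750 = (-2213346 + 23064) - 3136750 = -2190282 - 3136750 = -5327032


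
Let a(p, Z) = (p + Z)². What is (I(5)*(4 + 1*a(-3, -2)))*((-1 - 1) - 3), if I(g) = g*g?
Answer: -3625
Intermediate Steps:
a(p, Z) = (Z + p)²
I(g) = g²
(I(5)*(4 + 1*a(-3, -2)))*((-1 - 1) - 3) = (5²*(4 + 1*(-2 - 3)²))*((-1 - 1) - 3) = (25*(4 + 1*(-5)²))*(-2 - 3) = (25*(4 + 1*25))*(-5) = (25*(4 + 25))*(-5) = (25*29)*(-5) = 725*(-5) = -3625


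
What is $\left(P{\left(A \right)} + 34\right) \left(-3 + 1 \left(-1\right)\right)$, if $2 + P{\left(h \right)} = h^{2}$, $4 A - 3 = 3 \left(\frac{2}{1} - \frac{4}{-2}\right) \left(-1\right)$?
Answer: $- \frac{593}{4} \approx -148.25$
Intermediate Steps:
$A = - \frac{9}{4}$ ($A = \frac{3}{4} + \frac{3 \left(\frac{2}{1} - \frac{4}{-2}\right) \left(-1\right)}{4} = \frac{3}{4} + \frac{3 \left(2 \cdot 1 - -2\right) \left(-1\right)}{4} = \frac{3}{4} + \frac{3 \left(2 + 2\right) \left(-1\right)}{4} = \frac{3}{4} + \frac{3 \cdot 4 \left(-1\right)}{4} = \frac{3}{4} + \frac{12 \left(-1\right)}{4} = \frac{3}{4} + \frac{1}{4} \left(-12\right) = \frac{3}{4} - 3 = - \frac{9}{4} \approx -2.25$)
$P{\left(h \right)} = -2 + h^{2}$
$\left(P{\left(A \right)} + 34\right) \left(-3 + 1 \left(-1\right)\right) = \left(\left(-2 + \left(- \frac{9}{4}\right)^{2}\right) + 34\right) \left(-3 + 1 \left(-1\right)\right) = \left(\left(-2 + \frac{81}{16}\right) + 34\right) \left(-3 - 1\right) = \left(\frac{49}{16} + 34\right) \left(-4\right) = \frac{593}{16} \left(-4\right) = - \frac{593}{4}$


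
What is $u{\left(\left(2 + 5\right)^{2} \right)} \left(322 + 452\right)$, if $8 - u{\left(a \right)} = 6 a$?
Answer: $-221364$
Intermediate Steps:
$u{\left(a \right)} = 8 - 6 a$
$u{\left(\left(2 + 5\right)^{2} \right)} \left(322 + 452\right) = \left(8 - 6 \left(2 + 5\right)^{2}\right) \left(322 + 452\right) = \left(8 - 6 \cdot 7^{2}\right) 774 = \left(8 - 294\right) 774 = \left(-286\right) 774 = -221364$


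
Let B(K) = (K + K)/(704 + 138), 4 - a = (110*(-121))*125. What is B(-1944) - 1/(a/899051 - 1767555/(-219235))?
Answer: -776262787326793/164516291713279 ≈ -4.7185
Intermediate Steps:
a = 1663754 (a = 4 - 110*(-121)*125 = 4 - (-13310)*125 = 4 - 1*(-1663750) = 4 + 1663750 = 1663754)
B(K) = K/421 (B(K) = (2*K)/842 = (2*K)*(1/842) = K/421)
B(-1944) - 1/(a/899051 - 1767555/(-219235)) = (1/421)*(-1944) - 1/(1663754/899051 - 1767555/(-219235)) = -1944/421 - 1/(1663754*(1/899051) - 1767555*(-1/219235)) = -1944/421 - 1/(1663754/899051 + 353511/43847) = -1944/421 - 1/390775039699/39420689197 = -1944/421 - 1*39420689197/390775039699 = -1944/421 - 39420689197/390775039699 = -776262787326793/164516291713279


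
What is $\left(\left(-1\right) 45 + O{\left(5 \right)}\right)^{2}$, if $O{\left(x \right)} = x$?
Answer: $1600$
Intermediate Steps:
$\left(\left(-1\right) 45 + O{\left(5 \right)}\right)^{2} = \left(\left(-1\right) 45 + 5\right)^{2} = \left(-45 + 5\right)^{2} = \left(-40\right)^{2} = 1600$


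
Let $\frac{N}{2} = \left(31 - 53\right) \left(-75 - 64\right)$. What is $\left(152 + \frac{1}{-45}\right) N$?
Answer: $\frac{41827324}{45} \approx 9.295 \cdot 10^{5}$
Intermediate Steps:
$N = 6116$ ($N = 2 \left(31 - 53\right) \left(-75 - 64\right) = 2 \left(\left(-22\right) \left(-139\right)\right) = 2 \cdot 3058 = 6116$)
$\left(152 + \frac{1}{-45}\right) N = \left(152 + \frac{1}{-45}\right) 6116 = \left(152 - \frac{1}{45}\right) 6116 = \frac{6839}{45} \cdot 6116 = \frac{41827324}{45}$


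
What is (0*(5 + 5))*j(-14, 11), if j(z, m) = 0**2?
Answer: 0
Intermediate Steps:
j(z, m) = 0
(0*(5 + 5))*j(-14, 11) = (0*(5 + 5))*0 = (0*10)*0 = 0*0 = 0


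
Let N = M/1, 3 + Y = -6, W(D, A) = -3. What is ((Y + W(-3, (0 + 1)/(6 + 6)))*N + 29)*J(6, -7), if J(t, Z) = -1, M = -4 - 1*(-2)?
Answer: -53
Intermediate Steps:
Y = -9 (Y = -3 - 6 = -9)
M = -2 (M = -4 + 2 = -2)
N = -2 (N = -2/1 = -2*1 = -2)
((Y + W(-3, (0 + 1)/(6 + 6)))*N + 29)*J(6, -7) = ((-9 - 3)*(-2) + 29)*(-1) = (-12*(-2) + 29)*(-1) = (24 + 29)*(-1) = 53*(-1) = -53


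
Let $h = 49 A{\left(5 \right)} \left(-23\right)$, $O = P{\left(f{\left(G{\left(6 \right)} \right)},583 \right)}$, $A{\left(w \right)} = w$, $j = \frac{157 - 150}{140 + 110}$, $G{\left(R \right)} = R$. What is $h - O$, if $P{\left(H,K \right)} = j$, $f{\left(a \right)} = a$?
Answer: $- \frac{1408757}{250} \approx -5635.0$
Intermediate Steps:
$j = \frac{7}{250} \approx 0.028$
$P{\left(H,K \right)} = \frac{7}{250}$
$O = \frac{7}{250} \approx 0.028$
$h = -5635$ ($h = 49 \cdot 5 \left(-23\right) = 245 \left(-23\right) = -5635$)
$h - O = -5635 - \frac{7}{250} = - \frac{1408757}{250}$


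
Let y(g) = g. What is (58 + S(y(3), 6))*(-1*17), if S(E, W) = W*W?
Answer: -1598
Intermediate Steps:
S(E, W) = W**2
(58 + S(y(3), 6))*(-1*17) = (58 + 6**2)*(-1*17) = (58 + 36)*(-17) = 94*(-17) = -1598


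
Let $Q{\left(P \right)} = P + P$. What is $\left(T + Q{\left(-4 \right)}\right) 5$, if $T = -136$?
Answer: $-720$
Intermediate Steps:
$Q{\left(P \right)} = 2 P$
$\left(T + Q{\left(-4 \right)}\right) 5 = \left(-136 + 2 \left(-4\right)\right) 5 = \left(-136 - 8\right) 5 = \left(-144\right) 5 = -720$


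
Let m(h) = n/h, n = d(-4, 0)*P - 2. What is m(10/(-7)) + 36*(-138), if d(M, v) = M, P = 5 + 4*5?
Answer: -24483/5 ≈ -4896.6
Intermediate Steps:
P = 25 (P = 5 + 20 = 25)
n = -102 (n = -4*25 - 2 = -100 - 2 = -102)
m(h) = -102/h
m(10/(-7)) + 36*(-138) = -102/(10/(-7)) + 36*(-138) = -102/(10*(-1/7)) - 4968 = -102/(-10/7) - 4968 = -102*(-7/10) - 4968 = 357/5 - 4968 = -24483/5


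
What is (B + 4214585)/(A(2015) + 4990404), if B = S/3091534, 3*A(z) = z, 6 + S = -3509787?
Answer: 39088587940791/46290240360218 ≈ 0.84442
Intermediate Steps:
S = -3509793 (S = -6 - 3509787 = -3509793)
A(z) = z/3
B = -3509793/3091534 ≈ -1.1353
(B + 4214585)/(A(2015) + 4990404) = (-3509793/3091534 + 4214585)/((1/3)*2015 + 4990404) = 13029529313597/(3091534*(2015/3 + 4990404)) = 13029529313597/(3091534*(14973227/3)) = (13029529313597/3091534)*(3/14973227) = 39088587940791/46290240360218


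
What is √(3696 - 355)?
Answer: √3341 ≈ 57.801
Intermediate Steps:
√(3696 - 355) = √3341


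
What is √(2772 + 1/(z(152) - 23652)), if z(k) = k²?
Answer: √208110535/274 ≈ 52.650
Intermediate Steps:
√(2772 + 1/(z(152) - 23652)) = √(2772 + 1/(152² - 23652)) = √(2772 + 1/(23104 - 23652)) = √(2772 + 1/(-548)) = √(2772 - 1/548) = √(1519055/548) = √208110535/274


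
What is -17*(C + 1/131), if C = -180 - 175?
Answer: 790568/131 ≈ 6034.9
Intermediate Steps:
C = -355
-17*(C + 1/131) = -17*(-355 + 1/131) = -17*(-46504/131) = 790568/131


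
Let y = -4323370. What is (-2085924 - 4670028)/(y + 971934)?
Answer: 1688988/837859 ≈ 2.0158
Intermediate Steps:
(-2085924 - 4670028)/(y + 971934) = (-2085924 - 4670028)/(-4323370 + 971934) = -6755952/(-3351436) = -6755952*(-1/3351436) = 1688988/837859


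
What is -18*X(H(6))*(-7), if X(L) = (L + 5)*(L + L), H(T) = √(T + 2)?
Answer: 2016 + 2520*√2 ≈ 5579.8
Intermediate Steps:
H(T) = √(2 + T)
X(L) = 2*L*(5 + L) (X(L) = (5 + L)*(2*L) = 2*L*(5 + L))
-18*X(H(6))*(-7) = -36*√(2 + 6)*(5 + √(2 + 6))*(-7) = -36*√8*(5 + √8)*(-7) = -36*2*√2*(5 + 2*√2)*(-7) = -72*√2*(5 + 2*√2)*(-7) = 504*√2*(5 + 2*√2)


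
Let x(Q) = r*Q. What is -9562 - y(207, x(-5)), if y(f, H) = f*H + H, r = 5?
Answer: -4362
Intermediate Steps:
x(Q) = 5*Q
y(f, H) = H + H*f (y(f, H) = H*f + H = H + H*f)
-9562 - y(207, x(-5)) = -9562 - 5*(-5)*(1 + 207) = -9562 - (-25)*208 = -9562 - 1*(-5200) = -9562 + 5200 = -4362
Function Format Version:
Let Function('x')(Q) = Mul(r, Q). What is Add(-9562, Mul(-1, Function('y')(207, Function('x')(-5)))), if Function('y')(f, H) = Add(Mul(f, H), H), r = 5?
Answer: -4362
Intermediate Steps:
Function('x')(Q) = Mul(5, Q)
Function('y')(f, H) = Add(H, Mul(H, f)) (Function('y')(f, H) = Add(Mul(H, f), H) = Add(H, Mul(H, f)))
Add(-9562, Mul(-1, Function('y')(207, Function('x')(-5)))) = Add(-9562, Mul(-1, Mul(Mul(5, -5), Add(1, 207)))) = Add(-9562, Mul(-1, Mul(-25, 208))) = Add(-9562, Mul(-1, -5200)) = Add(-9562, 5200) = -4362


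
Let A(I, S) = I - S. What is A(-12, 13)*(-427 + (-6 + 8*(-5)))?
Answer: 11825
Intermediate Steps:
A(-12, 13)*(-427 + (-6 + 8*(-5))) = (-12 - 1*13)*(-427 + (-6 + 8*(-5))) = (-12 - 13)*(-427 + (-6 - 40)) = -25*(-427 - 46) = -25*(-473) = 11825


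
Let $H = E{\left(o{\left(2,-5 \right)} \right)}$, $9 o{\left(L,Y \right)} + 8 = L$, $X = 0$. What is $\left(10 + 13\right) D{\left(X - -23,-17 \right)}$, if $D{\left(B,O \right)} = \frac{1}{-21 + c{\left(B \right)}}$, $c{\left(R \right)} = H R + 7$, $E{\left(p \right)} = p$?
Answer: $- \frac{69}{88} \approx -0.78409$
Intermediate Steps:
$o{\left(L,Y \right)} = - \frac{8}{9} + \frac{L}{9}$
$H = - \frac{2}{3}$ ($H = - \frac{8}{9} + \frac{1}{9} \cdot 2 = - \frac{8}{9} + \frac{2}{9} = - \frac{2}{3} \approx -0.66667$)
$c{\left(R \right)} = 7 - \frac{2 R}{3}$ ($c{\left(R \right)} = - \frac{2 R}{3} + 7 = 7 - \frac{2 R}{3}$)
$D{\left(B,O \right)} = \frac{1}{-14 - \frac{2 B}{3}}$ ($D{\left(B,O \right)} = \frac{1}{-21 - \left(-7 + \frac{2 B}{3}\right)} = \frac{1}{-14 - \frac{2 B}{3}}$)
$\left(10 + 13\right) D{\left(X - -23,-17 \right)} = \left(10 + 13\right) \left(- \frac{3}{42 + 2 \left(0 - -23\right)}\right) = 23 \left(- \frac{3}{42 + 2 \left(0 + 23\right)}\right) = 23 \left(- \frac{3}{42 + 2 \cdot 23}\right) = 23 \left(- \frac{3}{42 + 46}\right) = 23 \left(- \frac{3}{88}\right) = - \frac{69}{88}$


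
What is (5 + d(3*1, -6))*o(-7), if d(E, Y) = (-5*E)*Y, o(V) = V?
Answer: -665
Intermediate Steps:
d(E, Y) = -5*E*Y
(5 + d(3*1, -6))*o(-7) = (5 - 5*3*1*(-6))*(-7) = (5 - 5*3*(-6))*(-7) = (5 + 90)*(-7) = 95*(-7) = -665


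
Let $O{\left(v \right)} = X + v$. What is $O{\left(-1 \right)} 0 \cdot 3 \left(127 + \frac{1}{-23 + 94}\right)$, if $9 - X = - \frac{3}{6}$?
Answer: $0$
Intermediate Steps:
$X = \frac{19}{2}$ ($X = 9 - - \frac{3}{6} = 9 - \left(-3\right) \frac{1}{6} = 9 - - \frac{1}{2} = 9 + \frac{1}{2} = \frac{19}{2} \approx 9.5$)
$O{\left(v \right)} = \frac{19}{2} + v$
$O{\left(-1 \right)} 0 \cdot 3 \left(127 + \frac{1}{-23 + 94}\right) = \left(\frac{19}{2} - 1\right) 0 \cdot 3 \left(127 + \frac{1}{-23 + 94}\right) = \frac{17}{2} \cdot 0 \left(127 + \frac{1}{71}\right) = 0 \left(127 + \frac{1}{71}\right) = 0 \cdot \frac{9018}{71} = 0$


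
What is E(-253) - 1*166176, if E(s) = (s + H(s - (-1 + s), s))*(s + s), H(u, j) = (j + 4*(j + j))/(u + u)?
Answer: 537923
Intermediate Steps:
H(u, j) = 9*j/(2*u) (H(u, j) = (j + 4*(2*j))/((2*u)) = (j + 8*j)*(1/(2*u)) = (9*j)*(1/(2*u)) = 9*j/(2*u))
E(s) = 11*s**2 (E(s) = (s + 9*s/(2*(s - (-1 + s))))*(s + s) = (s + 9*s/(2*(s + (1 - s))))*(2*s) = (s + (9/2)*s/1)*(2*s) = (s + (9/2)*s*1)*(2*s) = (s + 9*s/2)*(2*s) = (11*s/2)*(2*s) = 11*s**2)
E(-253) - 1*166176 = 11*(-253)**2 - 1*166176 = 11*64009 - 166176 = 704099 - 166176 = 537923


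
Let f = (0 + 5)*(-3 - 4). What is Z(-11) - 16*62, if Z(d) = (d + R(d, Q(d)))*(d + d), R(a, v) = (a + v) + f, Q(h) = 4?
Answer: 174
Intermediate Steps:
f = -35 (f = 5*(-7) = -35)
R(a, v) = -35 + a + v (R(a, v) = (a + v) - 35 = -35 + a + v)
Z(d) = 2*d*(-31 + 2*d) (Z(d) = (d + (-35 + d + 4))*(d + d) = (d + (-31 + d))*(2*d) = (-31 + 2*d)*(2*d) = 2*d*(-31 + 2*d))
Z(-11) - 16*62 = 2*(-11)*(-31 + 2*(-11)) - 16*62 = 2*(-11)*(-31 - 22) - 992 = 2*(-11)*(-53) - 992 = 1166 - 992 = 174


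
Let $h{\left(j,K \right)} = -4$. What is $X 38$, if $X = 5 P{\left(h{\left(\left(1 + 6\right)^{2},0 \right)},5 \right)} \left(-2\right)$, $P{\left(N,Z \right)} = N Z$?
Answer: $7600$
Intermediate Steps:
$X = 200$ ($X = 5 \left(\left(-4\right) 5\right) \left(-2\right) = 5 \left(-20\right) \left(-2\right) = \left(-100\right) \left(-2\right) = 200$)
$X 38 = 200 \cdot 38 = 7600$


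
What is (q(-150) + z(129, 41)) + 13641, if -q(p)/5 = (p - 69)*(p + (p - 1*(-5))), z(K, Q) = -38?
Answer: -309422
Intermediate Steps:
q(p) = -5*(-69 + p)*(5 + 2*p) (q(p) = -5*(p - 69)*(p + (p - 1*(-5))) = -5*(-69 + p)*(p + (p + 5)) = -5*(-69 + p)*(p + (5 + p)) = -5*(-69 + p)*(5 + 2*p))
(q(-150) + z(129, 41)) + 13641 = ((1725 - 10*(-150)² + 665*(-150)) - 38) + 13641 = ((1725 - 10*22500 - 99750) - 38) + 13641 = ((1725 - 225000 - 99750) - 38) + 13641 = (-323025 - 38) + 13641 = -323063 + 13641 = -309422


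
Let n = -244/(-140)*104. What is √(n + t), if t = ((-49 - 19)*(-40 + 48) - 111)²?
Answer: √525777665/35 ≈ 655.14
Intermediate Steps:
n = 6344/35 (n = -244*(-1/140)*104 = (61/35)*104 = 6344/35 ≈ 181.26)
t = 429025 (t = (-68*8 - 111)² = (-544 - 111)² = (-655)² = 429025)
√(n + t) = √(6344/35 + 429025) = √(15022219/35) = √525777665/35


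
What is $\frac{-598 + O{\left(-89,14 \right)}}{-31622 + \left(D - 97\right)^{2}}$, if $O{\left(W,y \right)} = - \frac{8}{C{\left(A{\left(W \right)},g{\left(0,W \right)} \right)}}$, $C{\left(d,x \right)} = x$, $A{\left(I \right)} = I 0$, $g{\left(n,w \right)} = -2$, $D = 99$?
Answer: $\frac{297}{15809} \approx 0.018787$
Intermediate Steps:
$A{\left(I \right)} = 0$
$O{\left(W,y \right)} = 4$ ($O{\left(W,y \right)} = - \frac{8}{-2} = \left(-8\right) \left(- \frac{1}{2}\right) = 4$)
$\frac{-598 + O{\left(-89,14 \right)}}{-31622 + \left(D - 97\right)^{2}} = \frac{-598 + 4}{-31622 + \left(99 - 97\right)^{2}} = - \frac{594}{-31622 + 2^{2}} = - \frac{594}{-31622 + 4} = - \frac{594}{-31618} = \left(-594\right) \left(- \frac{1}{31618}\right) = \frac{297}{15809}$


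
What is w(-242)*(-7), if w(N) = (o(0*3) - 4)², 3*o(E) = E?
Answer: -112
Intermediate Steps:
o(E) = E/3
w(N) = 16 (w(N) = ((0*3)/3 - 4)² = ((⅓)*0 - 4)² = (0 - 4)² = (-4)² = 16)
w(-242)*(-7) = 16*(-7) = -112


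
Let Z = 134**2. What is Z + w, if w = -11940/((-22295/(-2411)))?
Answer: 74308336/4459 ≈ 16665.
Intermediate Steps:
w = -5757468/4459 (w = -11940/((-22295*(-1/2411))) = -11940/22295/2411 = -11940*2411/22295 = -5757468/4459 ≈ -1291.2)
Z = 17956
Z + w = 17956 - 5757468/4459 = 74308336/4459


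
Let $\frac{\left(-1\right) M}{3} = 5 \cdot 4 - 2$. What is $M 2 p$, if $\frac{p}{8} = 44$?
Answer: $-38016$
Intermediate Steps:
$p = 352$ ($p = 8 \cdot 44 = 352$)
$M = -54$ ($M = - 3 \left(5 \cdot 4 - 2\right) = - 3 \left(20 - 2\right) = \left(-3\right) 18 = -54$)
$M 2 p = \left(-54\right) 2 \cdot 352 = \left(-108\right) 352 = -38016$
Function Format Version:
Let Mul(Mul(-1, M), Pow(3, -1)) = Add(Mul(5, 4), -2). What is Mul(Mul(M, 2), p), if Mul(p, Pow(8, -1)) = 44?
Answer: -38016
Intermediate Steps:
p = 352 (p = Mul(8, 44) = 352)
M = -54 (M = Mul(-3, Add(Mul(5, 4), -2)) = Mul(-3, Add(20, -2)) = Mul(-3, 18) = -54)
Mul(Mul(M, 2), p) = Mul(Mul(-54, 2), 352) = Mul(-108, 352) = -38016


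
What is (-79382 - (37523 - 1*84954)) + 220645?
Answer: 188694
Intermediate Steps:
(-79382 - (37523 - 1*84954)) + 220645 = (-79382 - (37523 - 84954)) + 220645 = (-79382 - 1*(-47431)) + 220645 = (-79382 + 47431) + 220645 = -31951 + 220645 = 188694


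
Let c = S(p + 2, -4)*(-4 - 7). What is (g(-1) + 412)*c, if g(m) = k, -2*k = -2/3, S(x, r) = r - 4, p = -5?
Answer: 108856/3 ≈ 36285.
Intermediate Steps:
S(x, r) = -4 + r
k = ⅓ (k = -(-1)/3 = -½*(-⅔) = ⅓ ≈ 0.33333)
g(m) = ⅓
c = 88 (c = (-4 - 4)*(-4 - 7) = -8*(-11) = 88)
(g(-1) + 412)*c = (⅓ + 412)*88 = (1237/3)*88 = 108856/3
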